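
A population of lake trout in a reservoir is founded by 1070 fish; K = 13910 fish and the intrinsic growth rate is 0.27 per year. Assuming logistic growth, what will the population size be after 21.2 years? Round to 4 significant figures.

13390 fish

A = (K − N₀)/N₀ = (13910 − 1070)/1070 = 12.
N(t) = K/(1 + A·e^(−rt)) = 13910/(1 + 12×e^(−0.27×21.2)).
e^(−5.724) = 0.0032666; denominator = 1 + 12×0.0032666 = 1.0392.
N = 13910/1.0392 = 13385.3.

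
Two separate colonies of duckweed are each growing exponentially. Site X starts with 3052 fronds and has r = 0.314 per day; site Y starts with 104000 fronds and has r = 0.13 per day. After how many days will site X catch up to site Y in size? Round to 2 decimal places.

Set 3052·e^(0.314t) = 104000·e^(0.13t).
e^((0.314 − 0.13)t) = 104000/3052 → e^(0.184·t) = 34.076.
0.184·t = ln(34.076) = 3.5286, so t = 3.5286/0.184 = 19.177.

19.18 days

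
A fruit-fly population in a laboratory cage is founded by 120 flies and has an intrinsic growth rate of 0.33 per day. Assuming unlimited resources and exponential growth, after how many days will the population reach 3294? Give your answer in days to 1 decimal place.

Set N₀·e^(rt) = 3294: e^(0.33·t) = 3294/120 = 27.45.
0.33·t = ln(27.45) = 3.3124, so t = 3.3124/0.33 = 10.037.

10.0 days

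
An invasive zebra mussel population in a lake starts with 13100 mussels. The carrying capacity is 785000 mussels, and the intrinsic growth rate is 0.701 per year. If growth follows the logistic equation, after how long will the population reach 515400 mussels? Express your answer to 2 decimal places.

6.74 years

A = (K − N₀)/N₀ = (785000 − 13100)/13100 = 58.924.
Solve 785000/(1 + 58.924·e^(−0.701t)) = 515400: 1 + 58.924·e^(−0.701t) = 1.5231, so e^(−0.701t) = 0.0088774.
−0.701·t = ln(0.0088774) = -4.7242, so t = 4.7242/0.701 = 6.7393.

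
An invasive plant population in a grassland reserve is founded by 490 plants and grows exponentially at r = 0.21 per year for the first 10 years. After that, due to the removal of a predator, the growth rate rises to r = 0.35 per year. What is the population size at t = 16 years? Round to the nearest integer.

Phase 1: N(10) = 490·e^(0.21×10) = 490·e^2.1 = 4001.42.
Phase 2 runs for 16 − 10 = 6 years at r = 0.35.
N(16) = 4001.42·e^(0.35×6) = 4001.42·e^2.1 = 32676.3.

32676 plants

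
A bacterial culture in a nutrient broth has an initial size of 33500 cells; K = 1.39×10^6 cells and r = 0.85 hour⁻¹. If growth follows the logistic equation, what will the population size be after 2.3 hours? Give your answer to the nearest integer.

206467 cells

A = (K − N₀)/N₀ = (1.39×10^6 − 33500)/33500 = 40.493.
N(t) = K/(1 + A·e^(−rt)) = 1.39×10^6/(1 + 40.493×e^(−0.85×2.3)).
e^(−1.955) = 0.14156; denominator = 1 + 40.493×0.14156 = 6.7323.
N = 1.39×10^6/6.7323 = 206467.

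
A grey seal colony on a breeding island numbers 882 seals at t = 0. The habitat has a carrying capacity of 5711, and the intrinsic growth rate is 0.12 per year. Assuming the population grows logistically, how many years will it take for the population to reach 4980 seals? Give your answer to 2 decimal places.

30.16 years

A = (K − N₀)/N₀ = (5711 − 882)/882 = 5.4751.
Solve 5711/(1 + 5.4751·e^(−0.12t)) = 4980: 1 + 5.4751·e^(−0.12t) = 1.1468, so e^(−0.12t) = 0.0268102.
−0.12·t = ln(0.0268102) = -3.619, so t = 3.619/0.12 = 30.158.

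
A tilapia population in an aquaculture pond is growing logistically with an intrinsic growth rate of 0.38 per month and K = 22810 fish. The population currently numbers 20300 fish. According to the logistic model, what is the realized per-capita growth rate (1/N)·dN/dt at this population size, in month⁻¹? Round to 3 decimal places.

0.042 per month

(1/N)·dN/dt = r(1 − N/K) = 0.38 × (1 − 20300/22810).
= 0.38 × 0.11004 = 0.041815.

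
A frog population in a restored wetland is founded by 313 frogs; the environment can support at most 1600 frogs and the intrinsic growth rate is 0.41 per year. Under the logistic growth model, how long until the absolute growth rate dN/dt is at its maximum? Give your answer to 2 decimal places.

Logistic growth is fastest at N = K/2 = 800.
A = (K − N₀)/N₀ = 4.1118. Set K/(1 + A·e^(−rt)) = K/2 → A·e^(−rt) = 1.
e^(−0.41t) = 1/4.1118 = 0.243201, so t = ln(4.1118)/0.41 = 1.4139/0.41 = 3.4485.

3.45 years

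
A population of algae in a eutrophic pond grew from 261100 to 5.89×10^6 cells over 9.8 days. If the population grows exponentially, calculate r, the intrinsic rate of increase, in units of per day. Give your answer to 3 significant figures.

From N(t) = N₀·e^(rt): e^(r·9.8) = 5.89×10^6/261100 = 22.558.
r·9.8 = ln(22.558) = 3.1161, so r = 3.1161/9.8 = 0.31797.

0.318 per day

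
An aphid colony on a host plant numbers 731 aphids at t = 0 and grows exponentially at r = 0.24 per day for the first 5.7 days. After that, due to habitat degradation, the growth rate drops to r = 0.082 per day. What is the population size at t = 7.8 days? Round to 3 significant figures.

3410 aphids

Phase 1: N(5.7) = 731·e^(0.24×5.7) = 731·e^1.368 = 2870.99.
Phase 2 runs for 7.8 − 5.7 = 2.1 days at r = 0.082.
N(7.8) = 2870.99·e^(0.082×2.1) = 2870.99·e^0.1722 = 3410.5.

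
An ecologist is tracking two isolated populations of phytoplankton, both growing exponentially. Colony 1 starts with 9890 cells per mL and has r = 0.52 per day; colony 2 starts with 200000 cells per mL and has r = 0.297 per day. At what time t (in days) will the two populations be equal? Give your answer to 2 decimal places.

Set 9890·e^(0.52t) = 200000·e^(0.297t).
e^((0.52 − 0.297)t) = 200000/9890 → e^(0.223·t) = 20.222.
0.223·t = ln(20.222) = 3.0068, so t = 3.0068/0.223 = 13.483.

13.48 days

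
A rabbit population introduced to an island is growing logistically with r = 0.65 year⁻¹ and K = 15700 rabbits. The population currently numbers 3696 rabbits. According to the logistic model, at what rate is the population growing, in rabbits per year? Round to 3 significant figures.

dN/dt = rN(1 − N/K) = 0.65 × 3696 × (1 − 3696/15700).
1 − 3696/15700 = 0.76459; dN/dt = 0.65 × 3696 × 0.76459 = 1836.8.

1840 rabbits per year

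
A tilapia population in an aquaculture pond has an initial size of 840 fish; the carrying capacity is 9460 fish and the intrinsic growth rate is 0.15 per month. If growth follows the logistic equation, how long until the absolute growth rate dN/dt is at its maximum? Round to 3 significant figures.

Logistic growth is fastest at N = K/2 = 4730.
A = (K − N₀)/N₀ = 10.262. Set K/(1 + A·e^(−rt)) = K/2 → A·e^(−rt) = 1.
e^(−0.15t) = 1/10.262 = 0.0974478, so t = ln(10.262)/0.15 = 2.3284/0.15 = 15.523.

15.5 months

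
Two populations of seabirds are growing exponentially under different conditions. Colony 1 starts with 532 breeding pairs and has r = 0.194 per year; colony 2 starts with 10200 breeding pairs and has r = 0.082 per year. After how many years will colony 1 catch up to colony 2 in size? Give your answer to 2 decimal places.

26.37 years

Set 532·e^(0.194t) = 10200·e^(0.082t).
e^((0.194 − 0.082)t) = 10200/532 → e^(0.112·t) = 19.173.
0.112·t = ln(19.173) = 2.9535, so t = 2.9535/0.112 = 26.371.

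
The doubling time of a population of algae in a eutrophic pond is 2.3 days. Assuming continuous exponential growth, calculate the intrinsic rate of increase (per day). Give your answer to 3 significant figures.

0.301 per day

r = ln(2)/t_d = 0.6931/2.3 = 0.30137.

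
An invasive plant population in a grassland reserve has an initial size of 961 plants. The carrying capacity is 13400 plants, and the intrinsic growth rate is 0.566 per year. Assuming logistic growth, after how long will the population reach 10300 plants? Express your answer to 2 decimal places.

A = (K − N₀)/N₀ = (13400 − 961)/961 = 12.944.
Solve 13400/(1 + 12.944·e^(−0.566t)) = 10300: 1 + 12.944·e^(−0.566t) = 1.301, so e^(−0.566t) = 0.0232521.
−0.566·t = ln(0.0232521) = -3.7614, so t = 3.7614/0.566 = 6.6455.

6.65 years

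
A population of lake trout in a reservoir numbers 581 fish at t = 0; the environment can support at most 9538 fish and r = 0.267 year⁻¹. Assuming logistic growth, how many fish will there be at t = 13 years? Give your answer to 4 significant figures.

6448 fish

A = (K − N₀)/N₀ = (9538 − 581)/581 = 15.417.
N(t) = K/(1 + A·e^(−rt)) = 9538/(1 + 15.417×e^(−0.267×13)).
e^(−3.471) = 0.031086; denominator = 1 + 15.417×0.031086 = 1.4792.
N = 9538/1.4792 = 6447.92.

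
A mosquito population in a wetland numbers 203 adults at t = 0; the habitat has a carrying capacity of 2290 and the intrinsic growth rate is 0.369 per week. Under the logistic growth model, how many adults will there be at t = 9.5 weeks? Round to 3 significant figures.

1750 adults

A = (K − N₀)/N₀ = (2290 − 203)/203 = 10.281.
N(t) = K/(1 + A·e^(−rt)) = 2290/(1 + 10.281×e^(−0.369×9.5)).
e^(−3.506) = 0.030032; denominator = 1 + 10.281×0.030032 = 1.3088.
N = 2290/1.3088 = 1749.76.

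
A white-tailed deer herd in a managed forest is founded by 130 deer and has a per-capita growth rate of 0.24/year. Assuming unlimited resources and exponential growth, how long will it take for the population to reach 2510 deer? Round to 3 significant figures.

12.3 years

Set N₀·e^(rt) = 2510: e^(0.24·t) = 2510/130 = 19.308.
0.24·t = ln(19.308) = 2.9605, so t = 2.9605/0.24 = 12.335.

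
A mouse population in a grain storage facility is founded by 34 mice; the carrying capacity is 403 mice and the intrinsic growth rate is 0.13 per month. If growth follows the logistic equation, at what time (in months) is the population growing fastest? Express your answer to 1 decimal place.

Logistic growth is fastest at N = K/2 = 201.5.
A = (K − N₀)/N₀ = 10.853. Set K/(1 + A·e^(−rt)) = K/2 → A·e^(−rt) = 1.
e^(−0.13t) = 1/10.853 = 0.0921409, so t = ln(10.853)/0.13 = 2.3844/0.13 = 18.342.

18.3 months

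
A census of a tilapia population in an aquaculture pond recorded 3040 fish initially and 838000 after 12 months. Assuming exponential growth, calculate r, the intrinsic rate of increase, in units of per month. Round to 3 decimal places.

0.468 per month

From N(t) = N₀·e^(rt): e^(r·12) = 838000/3040 = 275.66.
r·12 = ln(275.66) = 5.6192, so r = 5.6192/12 = 0.46826.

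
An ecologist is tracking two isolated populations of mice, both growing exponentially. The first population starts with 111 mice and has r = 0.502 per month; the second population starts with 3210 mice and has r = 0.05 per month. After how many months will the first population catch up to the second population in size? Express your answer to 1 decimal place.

7.4 months

Set 111·e^(0.502t) = 3210·e^(0.05t).
e^((0.502 − 0.05)t) = 3210/111 → e^(0.452·t) = 28.919.
0.452·t = ln(28.919) = 3.3645, so t = 3.3645/0.452 = 7.4436.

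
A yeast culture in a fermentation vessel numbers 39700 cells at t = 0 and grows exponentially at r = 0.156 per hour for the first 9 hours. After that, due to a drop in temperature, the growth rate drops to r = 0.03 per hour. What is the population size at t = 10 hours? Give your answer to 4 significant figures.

Phase 1: N(9) = 39700·e^(0.156×9) = 39700·e^1.404 = 161637.
Phase 2 runs for 10 − 9 = 1 hours at r = 0.03.
N(10) = 161637·e^(0.03×1) = 161637·e^0.03 = 166559.

166600 cells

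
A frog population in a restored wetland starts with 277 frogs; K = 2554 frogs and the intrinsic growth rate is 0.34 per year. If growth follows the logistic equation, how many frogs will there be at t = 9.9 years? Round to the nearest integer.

1989 frogs

A = (K − N₀)/N₀ = (2554 − 277)/277 = 8.2202.
N(t) = K/(1 + A·e^(−rt)) = 2554/(1 + 8.2202×e^(−0.34×9.9)).
e^(−3.366) = 0.034527; denominator = 1 + 8.2202×0.034527 = 1.2838.
N = 2554/1.2838 = 1989.37.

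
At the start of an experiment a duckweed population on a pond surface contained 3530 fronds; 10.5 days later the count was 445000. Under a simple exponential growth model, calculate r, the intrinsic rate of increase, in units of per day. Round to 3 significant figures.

From N(t) = N₀·e^(rt): e^(r·10.5) = 445000/3530 = 126.06.
r·10.5 = ln(126.06) = 4.8368, so r = 4.8368/10.5 = 0.46065.

0.461 per day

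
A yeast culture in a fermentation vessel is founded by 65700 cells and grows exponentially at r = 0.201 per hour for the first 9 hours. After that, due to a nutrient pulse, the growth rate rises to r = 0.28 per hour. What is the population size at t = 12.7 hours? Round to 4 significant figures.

Phase 1: N(9) = 65700·e^(0.201×9) = 65700·e^1.809 = 401055.
Phase 2 runs for 12.7 − 9 = 3.7 hours at r = 0.28.
N(12.7) = 401055·e^(0.28×3.7) = 401055·e^1.036 = 1.130142×10^6.

1130000 cells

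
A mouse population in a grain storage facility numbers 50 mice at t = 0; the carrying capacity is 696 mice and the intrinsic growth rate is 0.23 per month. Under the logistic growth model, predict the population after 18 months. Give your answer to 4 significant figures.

577.2 mice

A = (K − N₀)/N₀ = (696 − 50)/50 = 12.92.
N(t) = K/(1 + A·e^(−rt)) = 696/(1 + 12.92×e^(−0.23×18)).
e^(−4.14) = 0.015923; denominator = 1 + 12.92×0.015923 = 1.2057.
N = 696/1.2057 = 577.247.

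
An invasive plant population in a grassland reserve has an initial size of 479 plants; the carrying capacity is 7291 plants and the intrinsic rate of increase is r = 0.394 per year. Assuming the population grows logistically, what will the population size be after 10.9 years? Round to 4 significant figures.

A = (K − N₀)/N₀ = (7291 − 479)/479 = 14.221.
N(t) = K/(1 + A·e^(−rt)) = 7291/(1 + 14.221×e^(−0.394×10.9)).
e^(−4.295) = 0.013642; denominator = 1 + 14.221×0.013642 = 1.194.
N = 7291/1.194 = 6106.33.

6106 plants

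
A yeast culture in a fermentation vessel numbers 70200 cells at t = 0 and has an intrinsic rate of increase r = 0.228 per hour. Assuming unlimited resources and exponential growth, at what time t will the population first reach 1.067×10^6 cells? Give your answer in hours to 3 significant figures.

Set N₀·e^(rt) = 1.067×10^6: e^(0.228·t) = 1.067×10^6/70200 = 15.199.
0.228·t = ln(15.199) = 2.7213, so t = 2.7213/0.228 = 11.935.

11.9 hours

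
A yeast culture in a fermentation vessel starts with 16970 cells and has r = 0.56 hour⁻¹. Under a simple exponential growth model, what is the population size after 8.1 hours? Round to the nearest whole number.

1583586 cells

N(t) = N₀·e^(rt) = 16970 × e^(0.56×8.1) = 16970 × e^4.536.
e^4.536 ≈ 93.317, so N ≈ 16970 × 93.317 = 1.583586×10^6.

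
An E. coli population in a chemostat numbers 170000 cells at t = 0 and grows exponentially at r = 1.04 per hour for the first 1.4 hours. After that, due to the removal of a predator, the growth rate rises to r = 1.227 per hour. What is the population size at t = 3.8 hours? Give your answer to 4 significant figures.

Phase 1: N(1.4) = 170000·e^(1.04×1.4) = 170000·e^1.456 = 729091.
Phase 2 runs for 3.8 − 1.4 = 2.4 hours at r = 1.227.
N(3.8) = 729091·e^(1.227×2.4) = 729091·e^2.945 = 1.385773×10^7.

13860000 cells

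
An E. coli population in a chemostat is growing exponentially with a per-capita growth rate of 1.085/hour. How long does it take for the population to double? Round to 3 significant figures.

0.639 hours

Doubling time t_d = ln(2)/r = 0.6931/1.085 = 0.63885.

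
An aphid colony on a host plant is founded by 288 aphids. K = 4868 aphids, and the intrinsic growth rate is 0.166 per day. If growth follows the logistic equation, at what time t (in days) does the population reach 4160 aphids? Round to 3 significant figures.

27.3 days

A = (K − N₀)/N₀ = (4868 − 288)/288 = 15.903.
Solve 4868/(1 + 15.903·e^(−0.166t)) = 4160: 1 + 15.903·e^(−0.166t) = 1.1702, so e^(−0.166t) = 0.010702.
−0.166·t = ln(0.010702) = -4.5373, so t = 4.5373/0.166 = 27.333.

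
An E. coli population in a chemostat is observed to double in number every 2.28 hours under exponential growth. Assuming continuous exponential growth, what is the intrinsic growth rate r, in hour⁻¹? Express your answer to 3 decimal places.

0.304 per hour

r = ln(2)/t_d = 0.6931/2.28 = 0.30401.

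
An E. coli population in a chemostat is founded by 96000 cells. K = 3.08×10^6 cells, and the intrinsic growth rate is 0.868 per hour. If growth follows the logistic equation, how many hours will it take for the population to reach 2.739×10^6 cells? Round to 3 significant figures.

A = (K − N₀)/N₀ = (3.08×10^6 − 96000)/96000 = 31.083.
Solve 3.08×10^6/(1 + 31.083·e^(−0.868t)) = 2.739×10^6: 1 + 31.083·e^(−0.868t) = 1.1245, so e^(−0.868t) = 0.0040053.
−0.868·t = ln(0.0040053) = -5.5201, so t = 5.5201/0.868 = 6.3596.

6.36 hours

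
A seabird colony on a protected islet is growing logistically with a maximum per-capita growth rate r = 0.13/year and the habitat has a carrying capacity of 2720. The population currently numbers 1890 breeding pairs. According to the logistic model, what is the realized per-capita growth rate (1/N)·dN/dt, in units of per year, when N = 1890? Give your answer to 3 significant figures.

(1/N)·dN/dt = r(1 − N/K) = 0.13 × (1 − 1890/2720).
= 0.13 × 0.30515 = 0.039669.

0.0397 per year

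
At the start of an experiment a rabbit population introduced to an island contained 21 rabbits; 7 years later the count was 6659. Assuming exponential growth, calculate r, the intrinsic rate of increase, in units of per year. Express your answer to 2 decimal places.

0.82 per year

From N(t) = N₀·e^(rt): e^(r·7) = 6659/21 = 317.1.
r·7 = ln(317.1) = 5.7592, so r = 5.7592/7 = 0.82274.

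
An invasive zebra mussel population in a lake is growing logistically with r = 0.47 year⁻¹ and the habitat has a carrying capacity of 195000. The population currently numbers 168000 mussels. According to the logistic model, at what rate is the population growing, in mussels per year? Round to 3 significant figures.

dN/dt = rN(1 − N/K) = 0.47 × 168000 × (1 − 168000/195000).
1 − 168000/195000 = 0.13846; dN/dt = 0.47 × 168000 × 0.13846 = 10933.

10900 mussels per year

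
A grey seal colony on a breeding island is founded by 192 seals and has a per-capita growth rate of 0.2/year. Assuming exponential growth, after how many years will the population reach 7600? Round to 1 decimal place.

18.4 years

Set N₀·e^(rt) = 7600: e^(0.2·t) = 7600/192 = 39.583.
0.2·t = ln(39.583) = 3.6784, so t = 3.6784/0.2 = 18.392.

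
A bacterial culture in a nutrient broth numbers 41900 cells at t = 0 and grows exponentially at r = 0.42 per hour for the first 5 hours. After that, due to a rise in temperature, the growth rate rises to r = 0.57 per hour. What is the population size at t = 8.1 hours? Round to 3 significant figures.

2000000 cells

Phase 1: N(5) = 41900·e^(0.42×5) = 41900·e^2.1 = 342163.
Phase 2 runs for 8.1 − 5 = 3.1 hours at r = 0.57.
N(8.1) = 342163·e^(0.57×3.1) = 342163·e^1.767 = 2.002769×10^6.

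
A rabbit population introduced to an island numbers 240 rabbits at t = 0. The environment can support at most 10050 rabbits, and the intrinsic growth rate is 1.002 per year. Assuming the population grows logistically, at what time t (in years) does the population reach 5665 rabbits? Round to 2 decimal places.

3.96 years

A = (K − N₀)/N₀ = (10050 − 240)/240 = 40.875.
Solve 10050/(1 + 40.875·e^(−1.002t)) = 5665: 1 + 40.875·e^(−1.002t) = 1.7741, so e^(−1.002t) = 0.018937.
−1.002·t = ln(0.018937) = -3.9666, so t = 3.9666/1.002 = 3.9587.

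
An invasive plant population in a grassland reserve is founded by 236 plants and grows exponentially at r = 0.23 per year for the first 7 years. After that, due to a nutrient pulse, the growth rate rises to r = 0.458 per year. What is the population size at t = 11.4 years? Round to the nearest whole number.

8858 plants

Phase 1: N(7) = 236·e^(0.23×7) = 236·e^1.61 = 1180.66.
Phase 2 runs for 11.4 − 7 = 4.4 years at r = 0.458.
N(11.4) = 1180.66·e^(0.458×4.4) = 1180.66·e^2.015 = 8857.61.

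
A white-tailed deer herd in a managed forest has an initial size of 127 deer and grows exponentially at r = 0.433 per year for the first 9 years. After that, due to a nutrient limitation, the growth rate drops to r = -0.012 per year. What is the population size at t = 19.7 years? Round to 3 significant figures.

5500 deer

Phase 1: N(9) = 127·e^(0.433×9) = 127·e^3.897 = 6255.32.
Phase 2 runs for 19.7 − 9 = 10.7 years at r = -0.012.
N(19.7) = 6255.32·e^(-0.012×10.7) = 6255.32·e^-0.1284 = 5501.56.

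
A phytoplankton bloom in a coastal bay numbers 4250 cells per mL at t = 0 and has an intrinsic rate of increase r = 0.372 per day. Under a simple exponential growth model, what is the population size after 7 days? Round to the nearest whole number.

57450 cells per mL

N(t) = N₀·e^(rt) = 4250 × e^(0.372×7) = 4250 × e^2.604.
e^2.604 ≈ 13.518, so N ≈ 4250 × 13.518 = 57450.2.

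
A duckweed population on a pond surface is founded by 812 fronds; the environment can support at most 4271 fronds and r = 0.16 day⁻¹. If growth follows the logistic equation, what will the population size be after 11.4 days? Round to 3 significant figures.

A = (K − N₀)/N₀ = (4271 − 812)/812 = 4.2599.
N(t) = K/(1 + A·e^(−rt)) = 4271/(1 + 4.2599×e^(−0.16×11.4)).
e^(−1.824) = 0.16138; denominator = 1 + 4.2599×0.16138 = 1.6875.
N = 4271/1.6875 = 2531.04.

2530 fronds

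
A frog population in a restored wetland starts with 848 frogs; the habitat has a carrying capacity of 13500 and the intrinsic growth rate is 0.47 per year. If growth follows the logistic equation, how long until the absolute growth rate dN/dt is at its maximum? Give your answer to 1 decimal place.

5.8 years

Logistic growth is fastest at N = K/2 = 6750.
A = (K − N₀)/N₀ = 14.92. Set K/(1 + A·e^(−rt)) = K/2 → A·e^(−rt) = 1.
e^(−0.47t) = 1/14.92 = 0.067025, so t = ln(14.92)/0.47 = 2.7027/0.47 = 5.7504.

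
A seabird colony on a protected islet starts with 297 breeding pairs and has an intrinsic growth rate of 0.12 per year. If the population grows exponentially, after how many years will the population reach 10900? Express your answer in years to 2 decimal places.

30.02 years

Set N₀·e^(rt) = 10900: e^(0.12·t) = 10900/297 = 36.7.
0.12·t = ln(36.7) = 3.6028, so t = 3.6028/0.12 = 30.023.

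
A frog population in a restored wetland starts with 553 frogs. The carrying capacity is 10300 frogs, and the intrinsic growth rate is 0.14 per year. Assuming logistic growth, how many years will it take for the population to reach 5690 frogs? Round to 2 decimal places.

22.00 years

A = (K − N₀)/N₀ = (10300 − 553)/553 = 17.626.
Solve 10300/(1 + 17.626·e^(−0.14t)) = 5690: 1 + 17.626·e^(−0.14t) = 1.8102, so e^(−0.14t) = 0.0459666.
−0.14·t = ln(0.0459666) = -3.0798, so t = 3.0798/0.14 = 21.999.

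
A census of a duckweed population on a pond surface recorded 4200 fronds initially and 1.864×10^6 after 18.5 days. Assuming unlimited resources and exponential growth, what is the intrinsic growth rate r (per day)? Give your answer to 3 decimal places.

0.329 per day

From N(t) = N₀·e^(rt): e^(r·18.5) = 1.864×10^6/4200 = 443.81.
r·18.5 = ln(443.81) = 6.0954, so r = 6.0954/18.5 = 0.32948.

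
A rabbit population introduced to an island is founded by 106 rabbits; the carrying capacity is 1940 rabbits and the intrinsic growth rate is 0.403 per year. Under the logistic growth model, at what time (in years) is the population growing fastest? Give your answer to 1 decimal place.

7.1 years

Logistic growth is fastest at N = K/2 = 970.
A = (K − N₀)/N₀ = 17.302. Set K/(1 + A·e^(−rt)) = K/2 → A·e^(−rt) = 1.
e^(−0.403t) = 1/17.302 = 0.0577972, so t = ln(17.302)/0.403 = 2.8508/0.403 = 7.074.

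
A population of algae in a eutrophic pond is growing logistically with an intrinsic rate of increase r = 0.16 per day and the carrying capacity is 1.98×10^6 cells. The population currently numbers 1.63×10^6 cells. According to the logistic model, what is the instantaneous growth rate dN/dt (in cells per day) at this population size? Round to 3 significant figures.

46100 cells per day

dN/dt = rN(1 − N/K) = 0.16 × 1.63×10^6 × (1 − 1.63×10^6/1.98×10^6).
1 − 1.63×10^6/1.98×10^6 = 0.17677; dN/dt = 0.16 × 1.63×10^6 × 0.17677 = 46101.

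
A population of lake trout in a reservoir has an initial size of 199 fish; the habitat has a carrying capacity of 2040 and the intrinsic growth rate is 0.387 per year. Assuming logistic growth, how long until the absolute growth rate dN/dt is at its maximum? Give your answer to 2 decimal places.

5.75 years

Logistic growth is fastest at N = K/2 = 1020.
A = (K − N₀)/N₀ = 9.2513. Set K/(1 + A·e^(−rt)) = K/2 → A·e^(−rt) = 1.
e^(−0.387t) = 1/9.2513 = 0.108093, so t = ln(9.2513)/0.387 = 2.2248/0.387 = 5.7487.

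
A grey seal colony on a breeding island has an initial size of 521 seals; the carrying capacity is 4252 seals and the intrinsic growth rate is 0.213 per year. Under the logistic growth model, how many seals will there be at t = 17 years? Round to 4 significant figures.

3568 seals

A = (K − N₀)/N₀ = (4252 − 521)/521 = 7.1612.
N(t) = K/(1 + A·e^(−rt)) = 4252/(1 + 7.1612×e^(−0.213×17)).
e^(−3.621) = 0.026756; denominator = 1 + 7.1612×0.026756 = 1.1916.
N = 4252/1.1916 = 3568.3.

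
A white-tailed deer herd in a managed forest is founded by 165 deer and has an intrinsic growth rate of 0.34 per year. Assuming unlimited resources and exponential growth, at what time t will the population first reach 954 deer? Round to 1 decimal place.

5.2 years

Set N₀·e^(rt) = 954: e^(0.34·t) = 954/165 = 5.7818.
0.34·t = ln(5.7818) = 1.7547, so t = 1.7547/0.34 = 5.1609.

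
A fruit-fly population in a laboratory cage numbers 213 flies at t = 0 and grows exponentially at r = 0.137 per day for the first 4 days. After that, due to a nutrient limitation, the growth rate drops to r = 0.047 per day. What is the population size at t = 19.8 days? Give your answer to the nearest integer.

774 flies

Phase 1: N(4) = 213·e^(0.137×4) = 213·e^0.548 = 368.445.
Phase 2 runs for 19.8 − 4 = 15.8 days at r = 0.047.
N(19.8) = 368.445·e^(0.047×15.8) = 368.445·e^0.7426 = 774.248.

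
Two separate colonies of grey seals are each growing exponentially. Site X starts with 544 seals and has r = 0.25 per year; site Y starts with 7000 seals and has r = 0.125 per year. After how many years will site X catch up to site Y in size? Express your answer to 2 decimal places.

20.44 years

Set 544·e^(0.25t) = 7000·e^(0.125t).
e^((0.25 − 0.125)t) = 7000/544 → e^(0.125·t) = 12.868.
0.125·t = ln(12.868) = 2.5547, so t = 2.5547/0.125 = 20.438.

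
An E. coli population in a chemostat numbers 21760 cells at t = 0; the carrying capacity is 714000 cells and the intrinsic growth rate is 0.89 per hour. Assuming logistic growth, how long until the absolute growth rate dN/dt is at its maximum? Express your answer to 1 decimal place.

Logistic growth is fastest at N = K/2 = 357000.
A = (K − N₀)/N₀ = 31.812. Set K/(1 + A·e^(−rt)) = K/2 → A·e^(−rt) = 1.
e^(−0.89t) = 1/31.812 = 0.0314342, so t = ln(31.812)/0.89 = 3.4599/0.89 = 3.8875.

3.9 hours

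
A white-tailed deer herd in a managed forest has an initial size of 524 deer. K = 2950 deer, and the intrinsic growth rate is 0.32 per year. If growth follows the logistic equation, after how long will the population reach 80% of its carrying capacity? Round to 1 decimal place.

A = (K − N₀)/N₀ = (2950 − 524)/524 = 4.6298.
Solve 2950/(1 + 4.6298·e^(−0.32t)) = 2360: 1 + 4.6298·e^(−0.32t) = 1.25, so e^(−0.32t) = 0.0539984.
−0.32·t = ln(0.0539984) = -2.9188, so t = 2.9188/0.32 = 9.1213.

9.1 years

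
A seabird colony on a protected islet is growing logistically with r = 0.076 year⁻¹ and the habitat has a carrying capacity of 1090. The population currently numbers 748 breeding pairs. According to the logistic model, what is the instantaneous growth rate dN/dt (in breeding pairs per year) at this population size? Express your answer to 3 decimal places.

dN/dt = rN(1 − N/K) = 0.076 × 748 × (1 − 748/1090).
1 − 748/1090 = 0.31376; dN/dt = 0.076 × 748 × 0.31376 = 17.837.

17.837 breeding pairs per year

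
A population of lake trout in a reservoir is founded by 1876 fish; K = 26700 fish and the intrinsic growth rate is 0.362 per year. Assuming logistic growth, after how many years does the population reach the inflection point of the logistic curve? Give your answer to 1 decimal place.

Logistic growth is fastest at N = K/2 = 13350.
A = (K − N₀)/N₀ = 13.232. Set K/(1 + A·e^(−rt)) = K/2 → A·e^(−rt) = 1.
e^(−0.362t) = 1/13.232 = 0.075572, so t = ln(13.232)/0.362 = 2.5827/0.362 = 7.1344.

7.1 years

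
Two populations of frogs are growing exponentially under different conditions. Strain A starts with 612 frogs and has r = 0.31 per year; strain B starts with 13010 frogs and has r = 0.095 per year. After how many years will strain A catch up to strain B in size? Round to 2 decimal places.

14.22 years

Set 612·e^(0.31t) = 13010·e^(0.095t).
e^((0.31 − 0.095)t) = 13010/612 → e^(0.215·t) = 21.258.
0.215·t = ln(21.258) = 3.0567, so t = 3.0567/0.215 = 14.217.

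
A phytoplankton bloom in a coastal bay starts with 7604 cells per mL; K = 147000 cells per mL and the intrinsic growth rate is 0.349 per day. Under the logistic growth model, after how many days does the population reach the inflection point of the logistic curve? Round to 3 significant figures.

Logistic growth is fastest at N = K/2 = 73500.
A = (K − N₀)/N₀ = 18.332. Set K/(1 + A·e^(−rt)) = K/2 → A·e^(−rt) = 1.
e^(−0.349t) = 1/18.332 = 0.0545496, so t = ln(18.332)/0.349 = 2.9086/0.349 = 8.3342.

8.33 days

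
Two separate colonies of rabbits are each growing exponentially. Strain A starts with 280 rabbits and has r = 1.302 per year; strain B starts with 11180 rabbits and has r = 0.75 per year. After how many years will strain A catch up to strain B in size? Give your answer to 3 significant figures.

6.68 years

Set 280·e^(1.302t) = 11180·e^(0.75t).
e^((1.302 − 0.75)t) = 11180/280 → e^(0.552·t) = 39.929.
0.552·t = ln(39.929) = 3.6871, so t = 3.6871/0.552 = 6.6795.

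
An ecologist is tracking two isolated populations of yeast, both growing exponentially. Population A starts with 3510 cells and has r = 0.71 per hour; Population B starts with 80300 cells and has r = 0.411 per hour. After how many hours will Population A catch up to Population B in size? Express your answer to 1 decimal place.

Set 3510·e^(0.71t) = 80300·e^(0.411t).
e^((0.71 − 0.411)t) = 80300/3510 → e^(0.299·t) = 22.877.
0.299·t = ln(22.877) = 3.1302, so t = 3.1302/0.299 = 10.469.

10.5 hours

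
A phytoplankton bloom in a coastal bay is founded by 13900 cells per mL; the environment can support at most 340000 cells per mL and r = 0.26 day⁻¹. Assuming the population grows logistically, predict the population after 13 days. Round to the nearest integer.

189018 cells per mL

A = (K − N₀)/N₀ = (340000 − 13900)/13900 = 23.46.
N(t) = K/(1 + A·e^(−rt)) = 340000/(1 + 23.46×e^(−0.26×13)).
e^(−3.38) = 0.034047; denominator = 1 + 23.46×0.034047 = 1.7988.
N = 340000/1.7988 = 189018.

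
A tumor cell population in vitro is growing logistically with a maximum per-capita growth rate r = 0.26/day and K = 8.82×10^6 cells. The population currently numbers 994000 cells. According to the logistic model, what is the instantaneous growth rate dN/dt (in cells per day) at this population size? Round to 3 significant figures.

229000 cells per day

dN/dt = rN(1 − N/K) = 0.26 × 994000 × (1 − 994000/8.82×10^6).
1 − 994000/8.82×10^6 = 0.8873; dN/dt = 0.26 × 994000 × 0.8873 = 2.29314×10^5.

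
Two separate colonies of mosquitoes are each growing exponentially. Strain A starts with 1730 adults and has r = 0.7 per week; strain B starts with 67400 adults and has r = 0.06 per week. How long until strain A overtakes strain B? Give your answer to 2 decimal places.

5.72 weeks

Set 1730·e^(0.7t) = 67400·e^(0.06t).
e^((0.7 − 0.06)t) = 67400/1730 → e^(0.64·t) = 38.96.
0.64·t = ln(38.96) = 3.6625, so t = 3.6625/0.64 = 5.7227.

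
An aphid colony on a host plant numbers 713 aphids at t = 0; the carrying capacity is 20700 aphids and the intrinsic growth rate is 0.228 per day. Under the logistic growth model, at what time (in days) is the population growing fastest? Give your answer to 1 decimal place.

Logistic growth is fastest at N = K/2 = 10350.
A = (K − N₀)/N₀ = 28.032. Set K/(1 + A·e^(−rt)) = K/2 → A·e^(−rt) = 1.
e^(−0.228t) = 1/28.032 = 0.0356732, so t = ln(28.032)/0.228 = 3.3334/0.228 = 14.62.

14.6 days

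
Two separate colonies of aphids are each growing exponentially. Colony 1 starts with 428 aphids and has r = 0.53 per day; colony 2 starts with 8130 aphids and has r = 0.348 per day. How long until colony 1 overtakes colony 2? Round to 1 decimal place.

Set 428·e^(0.53t) = 8130·e^(0.348t).
e^((0.53 − 0.348)t) = 8130/428 → e^(0.182·t) = 18.995.
0.182·t = ln(18.995) = 2.9442, so t = 2.9442/0.182 = 16.177.

16.2 days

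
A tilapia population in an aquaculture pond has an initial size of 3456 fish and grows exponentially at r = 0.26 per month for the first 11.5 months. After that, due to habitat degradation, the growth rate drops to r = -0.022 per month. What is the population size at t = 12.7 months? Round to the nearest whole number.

66934 fish

Phase 1: N(11.5) = 3456·e^(0.26×11.5) = 3456·e^2.99 = 68724.9.
Phase 2 runs for 12.7 − 11.5 = 1.2 months at r = -0.022.
N(12.7) = 68724.9·e^(-0.022×1.2) = 68724.9·e^-0.0264 = 66934.3.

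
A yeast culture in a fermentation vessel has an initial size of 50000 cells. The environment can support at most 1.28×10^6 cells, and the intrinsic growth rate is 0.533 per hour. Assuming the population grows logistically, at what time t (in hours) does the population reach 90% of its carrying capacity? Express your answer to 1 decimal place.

A = (K − N₀)/N₀ = (1.28×10^6 − 50000)/50000 = 24.6.
Solve 1.28×10^6/(1 + 24.6·e^(−0.533t)) = 1.152×10^6: 1 + 24.6·e^(−0.533t) = 1.1111, so e^(−0.533t) = 0.00451671.
−0.533·t = ln(0.00451671) = -5.4, so t = 5.4/0.533 = 10.131.

10.1 hours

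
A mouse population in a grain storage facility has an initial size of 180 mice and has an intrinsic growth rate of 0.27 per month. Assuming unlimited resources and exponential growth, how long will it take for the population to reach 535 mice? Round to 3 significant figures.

4.03 months

Set N₀·e^(rt) = 535: e^(0.27·t) = 535/180 = 2.9722.
0.27·t = ln(2.9722) = 1.0893, so t = 1.0893/0.27 = 4.0345.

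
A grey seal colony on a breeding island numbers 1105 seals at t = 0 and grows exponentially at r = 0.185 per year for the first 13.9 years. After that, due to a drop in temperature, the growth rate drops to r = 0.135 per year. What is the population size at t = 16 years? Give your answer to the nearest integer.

Phase 1: N(13.9) = 1105·e^(0.185×13.9) = 1105·e^2.571 = 14459.4.
Phase 2 runs for 16 − 13.9 = 2.1 years at r = 0.135.
N(16) = 14459.4·e^(0.135×2.1) = 14459.4·e^0.2835 = 19198.8.

19199 seals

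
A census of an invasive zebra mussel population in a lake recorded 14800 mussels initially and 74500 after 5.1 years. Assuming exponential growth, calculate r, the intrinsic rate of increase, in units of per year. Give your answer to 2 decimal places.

0.32 per year

From N(t) = N₀·e^(rt): e^(r·5.1) = 74500/14800 = 5.0338.
r·5.1 = ln(5.0338) = 1.6162, so r = 1.6162/5.1 = 0.3169.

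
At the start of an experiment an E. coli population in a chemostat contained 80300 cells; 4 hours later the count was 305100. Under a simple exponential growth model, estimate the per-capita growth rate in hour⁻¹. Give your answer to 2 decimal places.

From N(t) = N₀·e^(rt): e^(r·4) = 305100/80300 = 3.7995.
r·4 = ln(3.7995) = 1.3349, so r = 1.3349/4 = 0.33372.

0.33 per hour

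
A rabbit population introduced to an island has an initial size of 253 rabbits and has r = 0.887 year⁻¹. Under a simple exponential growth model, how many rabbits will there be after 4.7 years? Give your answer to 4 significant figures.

16360 rabbits

N(t) = N₀·e^(rt) = 253 × e^(0.887×4.7) = 253 × e^4.169.
e^4.169 ≈ 64.644, so N ≈ 253 × 64.644 = 16355.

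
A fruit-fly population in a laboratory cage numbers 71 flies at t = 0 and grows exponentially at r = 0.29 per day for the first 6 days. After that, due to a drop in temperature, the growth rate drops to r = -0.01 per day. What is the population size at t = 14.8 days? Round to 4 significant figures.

Phase 1: N(6) = 71·e^(0.29×6) = 71·e^1.74 = 404.511.
Phase 2 runs for 14.8 − 6 = 8.8 days at r = -0.01.
N(14.8) = 404.511·e^(-0.01×8.8) = 404.511·e^-0.088 = 370.436.

370.4 flies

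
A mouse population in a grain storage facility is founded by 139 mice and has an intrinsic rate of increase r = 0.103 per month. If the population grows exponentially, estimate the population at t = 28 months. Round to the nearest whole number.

2486 mice

N(t) = N₀·e^(rt) = 139 × e^(0.103×28) = 139 × e^2.884.
e^2.884 ≈ 17.886, so N ≈ 139 × 17.886 = 2486.11.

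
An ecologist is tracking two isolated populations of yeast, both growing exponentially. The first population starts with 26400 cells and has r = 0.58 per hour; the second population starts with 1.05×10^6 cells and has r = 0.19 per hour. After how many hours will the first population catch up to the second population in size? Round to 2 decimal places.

Set 26400·e^(0.58t) = 1.05×10^6·e^(0.19t).
e^((0.58 − 0.19)t) = 1.05×10^6/26400 → e^(0.39·t) = 39.773.
0.39·t = ln(39.773) = 3.6832, so t = 3.6832/0.39 = 9.4441.

9.44 hours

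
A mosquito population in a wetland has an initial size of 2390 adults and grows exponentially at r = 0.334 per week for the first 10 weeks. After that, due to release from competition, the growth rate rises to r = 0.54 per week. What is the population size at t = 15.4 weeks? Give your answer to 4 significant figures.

1246000 adults

Phase 1: N(10) = 2390·e^(0.334×10) = 2390·e^3.34 = 67443.7.
Phase 2 runs for 15.4 − 10 = 5.4 weeks at r = 0.54.
N(15.4) = 67443.7·e^(0.54×5.4) = 67443.7·e^2.916 = 1.245501×10^6.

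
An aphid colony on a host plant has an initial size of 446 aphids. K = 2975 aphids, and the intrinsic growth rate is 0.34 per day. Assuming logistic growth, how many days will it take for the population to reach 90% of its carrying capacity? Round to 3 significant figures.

11.6 days

A = (K − N₀)/N₀ = (2975 − 446)/446 = 5.6704.
Solve 2975/(1 + 5.6704·e^(−0.34t)) = 2677.5: 1 + 5.6704·e^(−0.34t) = 1.1111, so e^(−0.34t) = 0.0195949.
−0.34·t = ln(0.0195949) = -3.9325, so t = 3.9325/0.34 = 11.566.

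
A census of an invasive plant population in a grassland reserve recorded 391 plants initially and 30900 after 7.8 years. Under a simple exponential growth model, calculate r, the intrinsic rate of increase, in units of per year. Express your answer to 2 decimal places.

0.56 per year

From N(t) = N₀·e^(rt): e^(r·7.8) = 30900/391 = 79.028.
r·7.8 = ln(79.028) = 4.3698, so r = 4.3698/7.8 = 0.56023.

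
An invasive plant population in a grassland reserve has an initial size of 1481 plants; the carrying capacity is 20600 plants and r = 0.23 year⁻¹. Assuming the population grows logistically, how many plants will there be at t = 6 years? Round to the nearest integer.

A = (K − N₀)/N₀ = (20600 − 1481)/1481 = 12.91.
N(t) = K/(1 + A·e^(−rt)) = 20600/(1 + 12.91×e^(−0.23×6)).
e^(−1.38) = 0.25158; denominator = 1 + 12.91×0.25158 = 4.2478.
N = 20600/4.2478 = 4849.62.

4850 plants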